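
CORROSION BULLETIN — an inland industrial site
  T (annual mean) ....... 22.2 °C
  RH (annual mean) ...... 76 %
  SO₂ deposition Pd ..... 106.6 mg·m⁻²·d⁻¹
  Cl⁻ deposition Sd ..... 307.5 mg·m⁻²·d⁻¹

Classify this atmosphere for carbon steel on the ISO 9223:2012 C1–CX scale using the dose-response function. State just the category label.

carbon steel: T>10 °C ⇒ hinge -0.054·(22.2−10) = -0.6588
  sulphur-dioxide contribution → 47.47 μm/a
  chloride contribution → 106.2 μm/a
  total first-year rate 153.6 μm/a
Category bounds: 80…200 μm/a bracket r_corr ⇒ C5

C5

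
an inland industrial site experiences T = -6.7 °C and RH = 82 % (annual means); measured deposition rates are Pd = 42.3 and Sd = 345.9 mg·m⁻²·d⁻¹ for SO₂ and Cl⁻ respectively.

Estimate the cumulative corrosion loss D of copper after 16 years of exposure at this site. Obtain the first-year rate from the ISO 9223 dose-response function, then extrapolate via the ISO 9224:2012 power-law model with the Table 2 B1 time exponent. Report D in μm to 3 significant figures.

D(16) = 5.73 μm

copper: temperature factor f = +0.126·(-16.7) = -2.1042
  sulphur-dioxide contribution → 0.216 μm/a
  chloride contribution → 0.685 μm/a
  ⇒ r_corr(copper) = 0.901 μm/a
Long-term exponent b (ISO 9224 Table 2, B1) = 0.667
  D(16) = 0.901 × 16^0.667 = 0.901 × 6.355 = 5.726 μm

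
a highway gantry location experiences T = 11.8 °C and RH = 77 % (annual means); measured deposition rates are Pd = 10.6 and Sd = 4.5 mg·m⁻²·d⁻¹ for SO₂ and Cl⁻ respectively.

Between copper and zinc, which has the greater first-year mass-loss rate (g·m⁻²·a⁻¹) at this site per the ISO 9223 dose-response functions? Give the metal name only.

copper: temperature factor f = -0.080·(1.8) = -0.1440
  sulphur-dioxide contribution → 0.7967 μm/a
  chloride contribution → 0.4386 μm/a
  total first-year rate 1.235 μm/a
  mass loss = 1.235 μm/a × 8.96 g/cm³ = 11.07 g·m⁻²·a⁻¹
zinc: T>10 °C ⇒ hinge -0.071·(11.8−10) = -0.1278
  sulphur-dioxide contribution → 1.108 μm/a
  chloride contribution → 0.2082 μm/a
  total first-year rate 1.316 μm/a
  mass loss = 1.316 μm/a × 7.14 g/cm³ = 9.397 g·m⁻²·a⁻¹
Ordering by g·m⁻²·a⁻¹: copper (11.1) > zinc (9.4)

copper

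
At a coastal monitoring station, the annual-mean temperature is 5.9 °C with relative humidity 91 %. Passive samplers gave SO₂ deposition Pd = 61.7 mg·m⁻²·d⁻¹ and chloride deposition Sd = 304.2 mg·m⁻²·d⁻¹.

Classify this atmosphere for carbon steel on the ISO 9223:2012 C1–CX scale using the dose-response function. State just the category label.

carbon steel: f(T) = +0.150·(T−10) [T≤10 °C] = -0.6150
  Pd branch = 1.77·Pd^0.52·e^(0.02·RH+f) = 50.38 μm/a
  Sd branch = 0.102·Sd^0.62·e^(0.033·RH+0.04·T) = 90.12 μm/a
  sum: 50.38 + 90.12 → r_corr = 140.5 μm/a
ISO 9223 Table 2 (carbon steel): 80 < 141 ≤ 200 μm/a ⇒ C5

C5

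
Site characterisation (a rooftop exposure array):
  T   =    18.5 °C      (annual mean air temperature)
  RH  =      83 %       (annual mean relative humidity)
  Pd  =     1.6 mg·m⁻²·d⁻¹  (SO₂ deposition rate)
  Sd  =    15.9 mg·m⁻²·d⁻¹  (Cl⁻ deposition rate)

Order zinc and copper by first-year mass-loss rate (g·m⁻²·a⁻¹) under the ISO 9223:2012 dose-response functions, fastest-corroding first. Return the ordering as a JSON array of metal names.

zinc: temperature factor f = -0.071·(8.5) = -0.6035
  SO₂ term: 0.0129·1.6^0.44·exp(0.046·83-0.6035) = 0.3949
  Cl⁻ term: 0.0175·15.9^0.57·exp(0.008·83+0.085·18.5) = 0.7927
  sum: 0.3949 + 0.7927 → r_corr = 1.188 μm/a
  mass loss = 1.188 μm/a × 7.14 g/cm³ = 8.479 g·m⁻²·a⁻¹
copper: temperature factor f = -0.080·(8.5) = -0.6800
  SO₂ term: 0.0053·1.6^0.26·exp(0.059·83-0.6800) = 0.4062
  Cl⁻ term: 0.01025·15.9^0.27·exp(0.036·83+0.049·18.5) = 1.063
  sum: 0.4062 + 1.063 → r_corr = 1.469 μm/a
  mass loss = 1.469 μm/a × 8.96 g/cm³ = 13.16 g·m⁻²·a⁻¹
Ordering by g·m⁻²·a⁻¹: copper (13.2) > zinc (8.48)

["copper", "zinc"]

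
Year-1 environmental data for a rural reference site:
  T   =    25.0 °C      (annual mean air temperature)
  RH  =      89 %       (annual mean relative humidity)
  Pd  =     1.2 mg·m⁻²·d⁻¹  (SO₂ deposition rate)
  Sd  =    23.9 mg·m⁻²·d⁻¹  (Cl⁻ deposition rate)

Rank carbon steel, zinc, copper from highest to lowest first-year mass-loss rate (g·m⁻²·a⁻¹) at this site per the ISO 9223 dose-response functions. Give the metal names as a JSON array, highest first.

["carbon steel", "copper", "zinc"]

carbon steel: f(T) = -0.054·(T−10) [T>10 °C] = -0.8100
  SO₂ term: 1.77·1.2^0.52·exp(0.02·89-0.8100) = 5.133
  Cl⁻ term: 0.102·23.9^0.62·exp(0.033·89+0.04·25.0) = 37.41
  sum: 5.133 + 37.41 → r_corr = 42.55 μm/a
  mass loss = 42.55 μm/a × 7.85 g/cm³ = 334 g·m⁻²·a⁻¹
zinc: f(T) = -0.071·(T−10) [T>10 °C] = -1.0650
  Pd branch = 0.0129·Pd^0.44·e^(0.046·RH+f) = 0.289 μm/a
  Sd branch = 0.0175·Sd^0.57·e^(0.008·RH+0.085·T) = 1.823 μm/a
  r_corr = 0.289 + 1.823 = 2.112 μm/a
  mass loss = 2.112 μm/a × 7.14 g/cm³ = 15.08 g·m⁻²·a⁻¹
copper: T>10 °C ⇒ hinge -0.080·(25.0−10) = -1.2000
  Pd branch = 0.0053·Pd^0.26·e^(0.059·RH+f) = 0.3193 μm/a
  Sd branch = 0.01025·Sd^0.27·e^(0.036·RH+0.049·T) = 2.025 μm/a
  r_corr = 0.3193 + 2.025 = 2.344 μm/a
  mass loss = 2.344 μm/a × 8.96 g/cm³ = 21 g·m⁻²·a⁻¹
Ordering by g·m⁻²·a⁻¹: carbon steel (334) > copper (21) > zinc (15.1)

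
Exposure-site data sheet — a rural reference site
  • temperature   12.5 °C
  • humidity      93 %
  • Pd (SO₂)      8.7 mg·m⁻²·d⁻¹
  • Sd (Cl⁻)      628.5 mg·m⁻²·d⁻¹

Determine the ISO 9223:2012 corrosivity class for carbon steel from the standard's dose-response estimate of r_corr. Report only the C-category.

carbon steel: f(T) = -0.054·(T−10) [T>10 °C] = -0.1350
  sulphur-dioxide contribution → 30.6 μm/a
  chloride contribution → 196.6 μm/a
  total first-year rate 227.2 μm/a
227 μm/a falls in (200, 700] for carbon steel → category CX

CX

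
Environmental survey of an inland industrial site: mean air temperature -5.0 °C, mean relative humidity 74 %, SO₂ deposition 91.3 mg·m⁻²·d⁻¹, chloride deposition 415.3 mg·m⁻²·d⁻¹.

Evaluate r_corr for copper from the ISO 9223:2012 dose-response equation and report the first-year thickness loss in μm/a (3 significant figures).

r_corr = 0.790 μm/a

copper: temperature factor f = +0.126·(-15.0) = -1.8900
  SO₂ term: 0.0053·91.3^0.26·exp(0.059·74-1.8900) = 0.2039
  Sd branch = 0.01025·Sd^0.27·e^(0.036·RH+0.049·T) = 0.5865 μm/a
  sum: 0.2039 + 0.5865 → r_corr = 0.7903 μm/a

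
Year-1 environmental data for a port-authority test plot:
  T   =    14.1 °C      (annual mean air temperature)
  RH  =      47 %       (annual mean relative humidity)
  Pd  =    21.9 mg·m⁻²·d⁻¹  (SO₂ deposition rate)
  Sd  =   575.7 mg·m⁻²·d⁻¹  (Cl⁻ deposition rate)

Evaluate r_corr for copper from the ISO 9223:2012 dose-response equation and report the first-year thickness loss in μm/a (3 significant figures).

r_corr = 0.754 μm/a

copper: T>10 °C ⇒ hinge -0.080·(14.1−10) = -0.3280
  SO₂ term: 0.0053·21.9^0.26·exp(0.059·47-0.3280) = 0.1363
  Cl⁻ term: 0.01025·575.7^0.27·exp(0.036·47+0.049·14.1) = 0.6178
  r_corr = 0.1363 + 0.6178 = 0.7542 μm/a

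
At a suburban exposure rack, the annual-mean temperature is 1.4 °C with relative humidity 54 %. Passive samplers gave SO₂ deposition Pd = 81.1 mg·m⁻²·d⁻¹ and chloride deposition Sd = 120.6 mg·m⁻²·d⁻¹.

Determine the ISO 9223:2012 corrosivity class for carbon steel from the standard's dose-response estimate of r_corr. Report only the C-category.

carbon steel: temperature factor f = +0.150·(-8.6) = -1.2900
  SO₂ term: 1.77·81.1^0.52·exp(0.02·54-1.2900) = 14.11
  Cl⁻ term: 0.102·120.6^0.62·exp(0.033·54+0.04·1.4) = 12.51
  r_corr = 14.11 + 12.51 = 26.62 μm/a
Category bounds: 25…50 μm/a bracket r_corr ⇒ C3

C3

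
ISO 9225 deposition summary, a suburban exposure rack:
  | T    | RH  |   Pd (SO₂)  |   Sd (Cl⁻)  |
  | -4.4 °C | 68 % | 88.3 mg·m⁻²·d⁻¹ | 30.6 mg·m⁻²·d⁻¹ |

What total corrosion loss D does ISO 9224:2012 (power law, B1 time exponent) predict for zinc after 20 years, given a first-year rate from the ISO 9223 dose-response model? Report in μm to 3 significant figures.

D(20) = 15.6 μm

zinc: temperature factor f = +0.038·(-14.4) = -0.5472
  sulphur-dioxide contribution → 1.224 μm/a
  chloride contribution → 0.1458 μm/a
  ⇒ r_corr(zinc) = 1.369 μm/a
ISO 9224: D(t) = r_corr · t^b with b = 0.813 (zinc, B1)
  D(20) = 1.369 × 20^0.813 = 1.369 × 11.42 = 15.64 μm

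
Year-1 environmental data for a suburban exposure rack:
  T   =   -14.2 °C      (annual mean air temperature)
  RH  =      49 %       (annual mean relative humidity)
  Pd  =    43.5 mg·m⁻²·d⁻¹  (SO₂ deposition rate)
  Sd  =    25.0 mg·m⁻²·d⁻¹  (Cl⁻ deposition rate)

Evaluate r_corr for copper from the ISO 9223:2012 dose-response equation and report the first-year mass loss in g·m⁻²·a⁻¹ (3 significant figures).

copper: T≤10 °C ⇒ hinge +0.126·(-14.2−10) = -3.0492
  sulphur-dioxide contribution → 0.01207 μm/a
  chloride contribution → 0.07113 μm/a
  total first-year rate 0.0832 μm/a
Convert to mass loss: 0.0832 μm/a × 8.96 g/cm³ = 0.7455 g·m⁻²·a⁻¹

r_corr = 0.745 g·m⁻²·a⁻¹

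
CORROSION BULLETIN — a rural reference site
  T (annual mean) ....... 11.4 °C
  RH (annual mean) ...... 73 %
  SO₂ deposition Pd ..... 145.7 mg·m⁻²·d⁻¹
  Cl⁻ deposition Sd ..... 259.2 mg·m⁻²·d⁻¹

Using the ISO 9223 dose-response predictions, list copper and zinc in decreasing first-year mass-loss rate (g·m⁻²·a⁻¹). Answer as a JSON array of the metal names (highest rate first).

copper: T>10 °C ⇒ hinge -0.080·(11.4−10) = -0.1120
  sulphur-dioxide contribution → 1.284 μm/a
  chloride contribution → 1.113 μm/a
  ⇒ r_corr(copper) = 2.397 μm/a
  mass loss = 2.397 μm/a × 8.96 g/cm³ = 21.48 g·m⁻²·a⁻¹
zinc: T>10 °C ⇒ hinge -0.071·(11.4−10) = -0.0994
  sulphur-dioxide contribution → 3.004 μm/a
  chloride contribution → 1.965 μm/a
  ⇒ r_corr(zinc) = 4.969 μm/a
  mass loss = 4.969 μm/a × 7.14 g/cm³ = 35.48 g·m⁻²·a⁻¹
Ordering by g·m⁻²·a⁻¹: zinc (35.5) > copper (21.5)

["zinc", "copper"]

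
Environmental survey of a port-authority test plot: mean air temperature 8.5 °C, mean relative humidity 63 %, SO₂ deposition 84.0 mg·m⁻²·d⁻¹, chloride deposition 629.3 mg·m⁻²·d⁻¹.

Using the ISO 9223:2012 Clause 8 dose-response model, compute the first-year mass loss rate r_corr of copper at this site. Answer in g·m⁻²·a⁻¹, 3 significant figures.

r_corr = 12.8 g·m⁻²·a⁻¹

copper: f(T) = +0.126·(T−10) [T≤10 °C] = -0.1890
  Pd branch = 0.0053·Pd^0.26·e^(0.059·RH+f) = 0.5712 μm/a
  Sd branch = 0.01025·Sd^0.27·e^(0.036·RH+0.049·T) = 0.8556 μm/a
  sum: 0.5712 + 0.8556 → r_corr = 1.427 μm/a
Convert to mass loss: 1.427 μm/a × 8.96 g/cm³ = 12.78 g·m⁻²·a⁻¹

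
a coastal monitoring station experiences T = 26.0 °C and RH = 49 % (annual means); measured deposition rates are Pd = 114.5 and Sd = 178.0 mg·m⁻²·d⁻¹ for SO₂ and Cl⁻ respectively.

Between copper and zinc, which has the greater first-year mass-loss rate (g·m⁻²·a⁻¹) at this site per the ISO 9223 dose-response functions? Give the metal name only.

zinc

copper: T>10 °C ⇒ hinge -0.080·(26.0−10) = -1.2800
  SO₂ term: 0.0053·114.5^0.26·exp(0.059·49-1.2800) = 0.09104
  Cl⁻ term: 0.01025·178.0^0.27·exp(0.036·49+0.049·26.0) = 0.8664
  sum: 0.09104 + 0.8664 → r_corr = 0.9574 μm/a
  mass loss = 0.9574 μm/a × 8.96 g/cm³ = 8.579 g·m⁻²·a⁻¹
zinc: T>10 °C ⇒ hinge -0.071·(26.0−10) = -1.1360
  SO₂ term: 0.0129·114.5^0.44·exp(0.046·49-1.1360) = 0.3177
  Sd branch = 0.0175·Sd^0.57·e^(0.008·RH+0.085·T) = 4.527 μm/a
  r_corr = 0.3177 + 4.527 = 4.845 μm/a
  mass loss = 4.845 μm/a × 7.14 g/cm³ = 34.59 g·m⁻²·a⁻¹
Ordering by g·m⁻²·a⁻¹: zinc (34.6) > copper (8.58)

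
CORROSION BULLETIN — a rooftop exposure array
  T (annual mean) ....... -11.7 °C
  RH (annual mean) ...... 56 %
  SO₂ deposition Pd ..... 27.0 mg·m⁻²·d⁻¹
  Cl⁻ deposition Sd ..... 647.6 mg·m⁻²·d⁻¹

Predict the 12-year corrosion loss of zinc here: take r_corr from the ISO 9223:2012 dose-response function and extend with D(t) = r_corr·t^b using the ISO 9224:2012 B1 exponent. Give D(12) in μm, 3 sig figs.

D(12) = 5.45 μm

zinc: f(T) = +0.038·(T−10) [T≤10 °C] = -0.8246
  SO₂ term: 0.0129·27.0^0.44·exp(0.046·56-0.8246) = 0.317
  Cl⁻ term: 0.0175·647.6^0.57·exp(0.008·56+0.085·-11.7) = 0.4056
  sum: 0.317 + 0.4056 → r_corr = 0.7226 μm/a
Long-term exponent b (ISO 9224 Table 2, B1) = 0.813
  D(12) = 0.7226 × 12^0.813 = 0.7226 × 7.54 = 5.448 μm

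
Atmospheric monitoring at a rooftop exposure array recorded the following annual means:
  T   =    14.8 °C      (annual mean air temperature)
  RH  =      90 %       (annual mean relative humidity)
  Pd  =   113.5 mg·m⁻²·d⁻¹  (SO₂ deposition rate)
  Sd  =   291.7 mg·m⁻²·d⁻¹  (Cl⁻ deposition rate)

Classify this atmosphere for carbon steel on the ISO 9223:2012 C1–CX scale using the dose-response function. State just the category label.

carbon steel: temperature factor f = -0.054·(4.8) = -0.2592
  SO₂ term: 1.77·113.5^0.52·exp(0.02·90-0.2592) = 96.77
  Sd branch = 0.102·Sd^0.62·e^(0.033·RH+0.04·T) = 121.3 μm/a
  r_corr = 96.77 + 121.3 = 218.1 μm/a
Category bounds: 200…700 μm/a bracket r_corr ⇒ CX

CX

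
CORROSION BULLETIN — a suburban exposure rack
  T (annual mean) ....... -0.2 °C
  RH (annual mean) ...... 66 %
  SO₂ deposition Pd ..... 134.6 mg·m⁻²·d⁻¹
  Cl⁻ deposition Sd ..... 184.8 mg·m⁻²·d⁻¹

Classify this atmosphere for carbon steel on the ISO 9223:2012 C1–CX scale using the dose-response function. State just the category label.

C3

carbon steel: f(T) = +0.150·(T−10) [T≤10 °C] = -1.5300
  Pd branch = 1.77·Pd^0.52·e^(0.02·RH+f) = 18.36 μm/a
  Sd branch = 0.102·Sd^0.62·e^(0.033·RH+0.04·T) = 22.72 μm/a
  r_corr = 18.36 + 22.72 = 41.08 μm/a
41.1 μm/a falls in (25, 50] for carbon steel → category C3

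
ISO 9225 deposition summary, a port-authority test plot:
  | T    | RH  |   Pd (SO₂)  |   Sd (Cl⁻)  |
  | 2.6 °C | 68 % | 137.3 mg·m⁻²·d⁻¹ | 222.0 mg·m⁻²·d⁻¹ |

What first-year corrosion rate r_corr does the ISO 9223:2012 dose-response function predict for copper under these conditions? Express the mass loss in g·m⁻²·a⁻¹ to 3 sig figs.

copper: f(T) = +0.126·(T−10) [T≤10 °C] = -0.9324
  sulphur-dioxide contribution → 0.4145 μm/a
  chloride contribution → 0.5791 μm/a
  ⇒ r_corr(copper) = 0.9936 μm/a
Convert to mass loss: 0.9936 μm/a × 8.96 g/cm³ = 8.902 g·m⁻²·a⁻¹

r_corr = 8.90 g·m⁻²·a⁻¹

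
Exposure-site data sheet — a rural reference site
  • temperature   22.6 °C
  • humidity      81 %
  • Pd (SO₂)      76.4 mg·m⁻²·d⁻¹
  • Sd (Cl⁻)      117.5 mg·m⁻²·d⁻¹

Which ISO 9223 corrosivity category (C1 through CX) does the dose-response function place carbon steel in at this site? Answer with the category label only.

carbon steel: temperature factor f = -0.054·(12.6) = -0.6804
  Pd branch = 1.77·Pd^0.52·e^(0.02·RH+f) = 43.18 μm/a
  Cl⁻ term: 0.102·117.5^0.62·exp(0.033·81+0.04·22.6) = 70.06
  r_corr = 43.18 + 70.06 = 113.2 μm/a
Category bounds: 80…200 μm/a bracket r_corr ⇒ C5

C5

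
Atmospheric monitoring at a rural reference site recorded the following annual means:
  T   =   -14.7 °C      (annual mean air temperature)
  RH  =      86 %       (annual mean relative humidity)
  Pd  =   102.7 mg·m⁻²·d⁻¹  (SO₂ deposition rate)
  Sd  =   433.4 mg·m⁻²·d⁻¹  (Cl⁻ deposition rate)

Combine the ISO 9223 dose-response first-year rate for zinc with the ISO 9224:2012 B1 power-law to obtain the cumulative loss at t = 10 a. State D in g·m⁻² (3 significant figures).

D(10) = 109 g·m⁻²

zinc: T≤10 °C ⇒ hinge +0.038·(-14.7−10) = -0.9386
  SO₂ term: 0.0129·102.7^0.44·exp(0.046·86-0.9386) = 2.024
  Sd branch = 0.0175·Sd^0.57·e^(0.008·RH+0.085·T) = 0.3178 μm/a
  sum: 2.024 + 0.3178 → r_corr = 2.341 μm/a
Long-term exponent b (ISO 9224 Table 2, B1) = 0.813
  D(10) = 2.341 × 10^0.813 = 2.341 × 6.501 = 15.22 μm
  Mass loss = 15.22 μm × 7.14 g/cm³ = 108.7 g·m⁻²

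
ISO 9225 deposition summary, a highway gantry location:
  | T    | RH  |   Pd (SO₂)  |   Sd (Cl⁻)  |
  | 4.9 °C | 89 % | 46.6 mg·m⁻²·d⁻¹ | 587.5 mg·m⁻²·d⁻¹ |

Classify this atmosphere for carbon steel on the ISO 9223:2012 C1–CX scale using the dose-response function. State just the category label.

C5

carbon steel: f(T) = +0.150·(T−10) [T≤10 °C] = -0.7650
  SO₂ term: 1.77·46.6^0.52·exp(0.02·89-0.7650) = 36
  Sd branch = 0.102·Sd^0.62·e^(0.033·RH+0.04·T) = 121.9 μm/a
  sum: 36 + 121.9 → r_corr = 157.9 μm/a
158 μm/a falls in (80, 200] for carbon steel → category C5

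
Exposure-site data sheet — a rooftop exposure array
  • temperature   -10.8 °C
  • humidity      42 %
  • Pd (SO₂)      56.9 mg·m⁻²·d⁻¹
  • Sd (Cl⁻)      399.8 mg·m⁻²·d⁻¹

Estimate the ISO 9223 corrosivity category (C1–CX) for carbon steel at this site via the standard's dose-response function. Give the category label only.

C2

carbon steel: f(T) = +0.150·(T−10) [T≤10 °C] = -3.1200
  Pd branch = 1.77·Pd^0.52·e^(0.02·RH+f) = 1.481 μm/a
  Cl⁻ term: 0.102·399.8^0.62·exp(0.033·42+0.04·-10.8) = 10.87
  r_corr = 1.481 + 10.87 = 12.35 μm/a
Category bounds: 1.3…25 μm/a bracket r_corr ⇒ C2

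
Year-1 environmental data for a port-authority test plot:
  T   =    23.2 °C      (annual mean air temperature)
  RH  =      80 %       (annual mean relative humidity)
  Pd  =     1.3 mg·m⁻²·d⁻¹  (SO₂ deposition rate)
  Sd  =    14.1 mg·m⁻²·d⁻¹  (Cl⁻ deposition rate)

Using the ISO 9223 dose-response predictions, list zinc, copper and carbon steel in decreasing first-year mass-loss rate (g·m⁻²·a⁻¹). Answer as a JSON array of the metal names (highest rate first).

["carbon steel", "copper", "zinc"]

zinc: T>10 °C ⇒ hinge -0.071·(23.2−10) = -0.9372
  SO₂ term: 0.0129·1.3^0.44·exp(0.046·80-0.9372) = 0.2249
  Sd branch = 0.0175·Sd^0.57·e^(0.008·RH+0.085·T) = 1.078 μm/a
  r_corr = 0.2249 + 1.078 = 1.302 μm/a
  mass loss = 1.302 μm/a × 7.14 g/cm³ = 9.3 g·m⁻²·a⁻¹
copper: f(T) = -0.080·(T−10) [T>10 °C] = -1.0560
  Pd branch = 0.0053·Pd^0.26·e^(0.059·RH+f) = 0.2214 μm/a
  Cl⁻ term: 0.01025·14.1^0.27·exp(0.036·80+0.049·23.2) = 1.163
  sum: 0.2214 + 1.163 → r_corr = 1.384 μm/a
  mass loss = 1.384 μm/a × 8.96 g/cm³ = 12.4 g·m⁻²·a⁻¹
carbon steel: f(T) = -0.054·(T−10) [T>10 °C] = -0.7128
  SO₂ term: 1.77·1.3^0.52·exp(0.02·80-0.7128) = 4.926
  Cl⁻ term: 0.102·14.1^0.62·exp(0.033·80+0.04·23.2) = 18.65
  r_corr = 4.926 + 18.65 = 23.58 μm/a
  mass loss = 23.58 μm/a × 7.85 g/cm³ = 185.1 g·m⁻²·a⁻¹
Ordering by g·m⁻²·a⁻¹: carbon steel (185) > copper (12.4) > zinc (9.3)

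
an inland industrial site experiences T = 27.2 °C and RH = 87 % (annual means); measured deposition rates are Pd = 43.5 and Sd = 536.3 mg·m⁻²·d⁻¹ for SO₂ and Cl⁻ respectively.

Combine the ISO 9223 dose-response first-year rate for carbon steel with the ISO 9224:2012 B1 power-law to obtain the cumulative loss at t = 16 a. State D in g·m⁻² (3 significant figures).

D(16) = 9.76e+03 g·m⁻²

carbon steel: T>10 °C ⇒ hinge -0.054·(27.2−10) = -0.9288
  Pd branch = 1.77·Pd^0.52·e^(0.02·RH+f) = 28.33 μm/a
  Cl⁻ term: 0.102·536.3^0.62·exp(0.033·87+0.04·27.2) = 263.2
  r_corr = 28.33 + 263.2 = 291.5 μm/a
Long-term exponent b (ISO 9224 Table 2, B1) = 0.523
  D(16) = 291.5 × 16^0.523 = 291.5 × 4.263 = 1243 μm
  Mass loss = 1243 μm × 7.85 g/cm³ = 9755 g·m⁻²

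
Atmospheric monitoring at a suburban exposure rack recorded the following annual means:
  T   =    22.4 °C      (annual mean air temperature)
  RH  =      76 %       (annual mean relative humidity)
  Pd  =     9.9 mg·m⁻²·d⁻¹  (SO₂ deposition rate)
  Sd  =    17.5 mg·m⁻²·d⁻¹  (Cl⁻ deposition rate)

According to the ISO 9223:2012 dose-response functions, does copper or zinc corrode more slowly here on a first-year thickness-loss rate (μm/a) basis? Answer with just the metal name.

copper

copper: temperature factor f = -0.080·(12.4) = -0.9920
  Pd branch = 0.0053·Pd^0.26·e^(0.059·RH+f) = 0.316 μm/a
  Sd branch = 0.01025·Sd^0.27·e^(0.036·RH+0.049·T) = 1.026 μm/a
  sum: 0.316 + 1.026 → r_corr = 1.342 μm/a
zinc: T>10 °C ⇒ hinge -0.071·(22.4−10) = -0.8804
  Pd branch = 0.0129·Pd^0.44·e^(0.046·RH+f) = 0.4837 μm/a
  Sd branch = 0.0175·Sd^0.57·e^(0.008·RH+0.085·T) = 1.103 μm/a
  r_corr = 0.4837 + 1.103 = 1.587 μm/a
Ordering by μm/a: zinc (1.59) > copper (1.34)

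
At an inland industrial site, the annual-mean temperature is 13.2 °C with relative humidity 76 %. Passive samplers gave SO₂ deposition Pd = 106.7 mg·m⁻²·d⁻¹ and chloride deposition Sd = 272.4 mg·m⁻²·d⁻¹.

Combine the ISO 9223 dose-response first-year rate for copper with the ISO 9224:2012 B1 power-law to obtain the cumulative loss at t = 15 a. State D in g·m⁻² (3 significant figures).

D(15) = 142 g·m⁻²

copper: temperature factor f = -0.080·(3.2) = -0.2560
  SO₂ term: 0.0053·106.7^0.26·exp(0.059·76-0.2560) = 1.224
  Cl⁻ term: 0.01025·272.4^0.27·exp(0.036·76+0.049·13.2) = 1.372
  r_corr = 1.224 + 1.372 = 2.596 μm/a
ISO 9224: D(t) = r_corr · t^b with b = 0.667 (copper, B1)
  D(15) = 2.596 × 15^0.667 = 2.596 × 6.088 = 15.8 μm
  Mass loss = 15.8 μm × 8.96 g/cm³ = 141.6 g·m⁻²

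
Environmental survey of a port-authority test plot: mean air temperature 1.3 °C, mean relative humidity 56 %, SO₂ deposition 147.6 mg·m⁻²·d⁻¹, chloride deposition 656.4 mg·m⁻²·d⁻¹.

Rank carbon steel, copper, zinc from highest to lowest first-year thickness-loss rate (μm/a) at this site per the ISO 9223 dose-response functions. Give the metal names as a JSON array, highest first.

carbon steel: T≤10 °C ⇒ hinge +0.150·(1.3−10) = -1.3050
  SO₂ term: 1.77·147.6^0.52·exp(0.02·56-1.3050) = 19.75
  Sd branch = 0.102·Sd^0.62·e^(0.033·RH+0.04·T) = 38.05 μm/a
  sum: 19.75 + 38.05 → r_corr = 57.8 μm/a
copper: f(T) = +0.126·(T−10) [T≤10 °C] = -1.0962
  SO₂ term: 0.0053·147.6^0.26·exp(0.059·56-1.0962) = 0.1766
  Sd branch = 0.01025·Sd^0.27·e^(0.036·RH+0.049·T) = 0.4727 μm/a
  r_corr = 0.1766 + 0.4727 = 0.6493 μm/a
zinc: T≤10 °C ⇒ hinge +0.038·(1.3−10) = -0.3306
  SO₂ term: 0.0129·147.6^0.44·exp(0.046·56-0.3306) = 1.097
  Sd branch = 0.0175·Sd^0.57·e^(0.008·RH+0.085·T) = 1.234 μm/a
  sum: 1.097 + 1.234 → r_corr = 2.331 μm/a
Ordering by μm/a: carbon steel (57.8) > zinc (2.33) > copper (0.649)

["carbon steel", "zinc", "copper"]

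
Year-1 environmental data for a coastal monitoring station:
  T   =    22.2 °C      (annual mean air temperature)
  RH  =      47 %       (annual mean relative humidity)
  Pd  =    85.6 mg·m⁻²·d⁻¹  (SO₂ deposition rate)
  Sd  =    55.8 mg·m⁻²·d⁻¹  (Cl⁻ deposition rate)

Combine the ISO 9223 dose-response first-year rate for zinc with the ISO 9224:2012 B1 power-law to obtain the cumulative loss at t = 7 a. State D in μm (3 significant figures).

D(7) = 9.72 μm

zinc: T>10 °C ⇒ hinge -0.071·(22.2−10) = -0.8662
  sulphur-dioxide contribution → 0.3339 μm/a
  chloride contribution → 1.665 μm/a
  total first-year rate 1.999 μm/a
Power-law: D(7) = r_corr · 7^0.813
  D(7) = 1.999 × 7^0.813 = 1.999 × 4.865 = 9.725 μm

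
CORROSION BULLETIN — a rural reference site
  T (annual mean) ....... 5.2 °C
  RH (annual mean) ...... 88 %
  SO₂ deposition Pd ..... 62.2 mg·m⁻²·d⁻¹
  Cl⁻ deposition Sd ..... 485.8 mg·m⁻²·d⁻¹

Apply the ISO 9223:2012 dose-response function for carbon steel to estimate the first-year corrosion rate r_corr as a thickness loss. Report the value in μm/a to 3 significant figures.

r_corr = 149 μm/a

carbon steel: temperature factor f = +0.150·(-4.8) = -0.7200
  Pd branch = 1.77·Pd^0.52·e^(0.02·RH+f) = 42.9 μm/a
  Cl⁻ term: 0.102·485.8^0.62·exp(0.033·88+0.04·5.2) = 106.1
  r_corr = 42.9 + 106.1 = 149 μm/a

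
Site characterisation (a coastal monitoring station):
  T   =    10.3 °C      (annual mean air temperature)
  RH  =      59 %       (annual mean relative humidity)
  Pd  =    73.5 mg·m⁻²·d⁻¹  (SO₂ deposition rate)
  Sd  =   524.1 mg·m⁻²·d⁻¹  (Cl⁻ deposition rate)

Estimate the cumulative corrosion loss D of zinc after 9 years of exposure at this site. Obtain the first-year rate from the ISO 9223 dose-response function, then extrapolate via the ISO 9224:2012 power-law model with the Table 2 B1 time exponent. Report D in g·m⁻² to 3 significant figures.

D(9) = 156 g·m⁻²

zinc: temperature factor f = -0.071·(0.3) = -0.0213
  SO₂ term: 0.0129·73.5^0.44·exp(0.046·59-0.0213) = 1.262
  Cl⁻ term: 0.0175·524.1^0.57·exp(0.008·59+0.085·10.3) = 2.39
  sum: 1.262 + 2.39 → r_corr = 3.652 μm/a
Power-law: D(9) = r_corr · 9^0.813
  D(9) = 3.652 × 9^0.813 = 3.652 × 5.968 = 21.79 μm
  Mass loss = 21.79 μm × 7.14 g/cm³ = 155.6 g·m⁻²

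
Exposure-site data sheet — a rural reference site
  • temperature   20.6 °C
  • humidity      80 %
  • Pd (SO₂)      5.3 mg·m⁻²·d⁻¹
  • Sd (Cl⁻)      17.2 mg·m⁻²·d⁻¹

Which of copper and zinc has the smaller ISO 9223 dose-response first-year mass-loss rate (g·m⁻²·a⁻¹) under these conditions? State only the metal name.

copper: temperature factor f = -0.080·(10.6) = -0.8480
  SO₂ term: 0.0053·5.3^0.26·exp(0.059·80-0.8480) = 0.3928
  Cl⁻ term: 0.01025·17.2^0.27·exp(0.036·80+0.049·20.6) = 1.08
  sum: 0.3928 + 1.08 → r_corr = 1.473 μm/a
  mass loss = 1.473 μm/a × 8.96 g/cm³ = 13.2 g·m⁻²·a⁻¹
zinc: temperature factor f = -0.071·(10.6) = -0.7526
  Pd branch = 0.0129·Pd^0.44·e^(0.046·RH+f) = 0.5019 μm/a
  Sd branch = 0.0175·Sd^0.57·e^(0.008·RH+0.085·T) = 0.9676 μm/a
  sum: 0.5019 + 0.9676 → r_corr = 1.469 μm/a
  mass loss = 1.469 μm/a × 7.14 g/cm³ = 10.49 g·m⁻²·a⁻¹
Ordering by g·m⁻²·a⁻¹: copper (13.2) > zinc (10.5)

zinc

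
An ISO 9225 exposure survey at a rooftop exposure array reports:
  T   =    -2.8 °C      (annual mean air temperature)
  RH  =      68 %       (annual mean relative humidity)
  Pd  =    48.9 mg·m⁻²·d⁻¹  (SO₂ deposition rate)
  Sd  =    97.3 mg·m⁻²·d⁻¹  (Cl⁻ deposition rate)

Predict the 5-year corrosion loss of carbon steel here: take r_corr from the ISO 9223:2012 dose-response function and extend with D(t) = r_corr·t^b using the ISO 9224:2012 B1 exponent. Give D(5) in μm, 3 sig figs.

D(5) = 51.8 μm

carbon steel: T≤10 °C ⇒ hinge +0.150·(-2.8−10) = -1.9200
  Pd branch = 1.77·Pd^0.52·e^(0.02·RH+f) = 7.642 μm/a
  Sd branch = 0.102·Sd^0.62·e^(0.033·RH+0.04·T) = 14.69 μm/a
  r_corr = 7.642 + 14.69 = 22.34 μm/a
Power-law: D(5) = r_corr · 5^0.523
  D(5) = 22.34 × 5^0.523 = 22.34 × 2.32 = 51.83 μm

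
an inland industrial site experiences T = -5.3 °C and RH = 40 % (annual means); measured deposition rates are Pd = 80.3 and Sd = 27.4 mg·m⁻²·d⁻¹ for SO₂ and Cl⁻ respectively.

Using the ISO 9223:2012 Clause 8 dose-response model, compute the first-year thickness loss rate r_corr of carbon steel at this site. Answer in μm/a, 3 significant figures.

r_corr = 6.29 μm/a

carbon steel: temperature factor f = +0.150·(-15.3) = -2.2950
  Pd branch = 1.77·Pd^0.52·e^(0.02·RH+f) = 3.883 μm/a
  Cl⁻ term: 0.102·27.4^0.62·exp(0.033·40+0.04·-5.3) = 2.405
  r_corr = 3.883 + 2.405 = 6.288 μm/a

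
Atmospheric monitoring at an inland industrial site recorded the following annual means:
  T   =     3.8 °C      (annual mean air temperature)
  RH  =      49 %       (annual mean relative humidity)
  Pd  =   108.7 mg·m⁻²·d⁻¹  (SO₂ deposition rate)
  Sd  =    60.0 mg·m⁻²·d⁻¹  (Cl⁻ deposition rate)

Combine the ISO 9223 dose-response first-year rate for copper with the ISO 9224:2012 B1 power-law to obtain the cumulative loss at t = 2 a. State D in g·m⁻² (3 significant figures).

copper: f(T) = +0.126·(T−10) [T≤10 °C] = -0.7812
  sulphur-dioxide contribution → 0.1479 μm/a
  chloride contribution → 0.2177 μm/a
  total first-year rate 0.3656 μm/a
Power-law: D(2) = r_corr · 2^0.667
  D(2) = 0.3656 × 2^0.667 = 0.3656 × 1.588 = 0.5804 μm
  Mass loss = 0.5804 μm × 8.96 g/cm³ = 5.201 g·m⁻²

D(2) = 5.20 g·m⁻²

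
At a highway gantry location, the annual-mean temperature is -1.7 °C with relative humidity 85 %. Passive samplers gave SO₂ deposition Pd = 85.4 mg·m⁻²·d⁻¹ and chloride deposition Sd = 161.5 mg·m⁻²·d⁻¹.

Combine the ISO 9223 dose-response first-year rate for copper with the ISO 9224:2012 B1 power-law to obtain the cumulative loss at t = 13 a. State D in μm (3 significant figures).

copper: temperature factor f = +0.126·(-11.7) = -1.4742
  sulphur-dioxide contribution → 0.581 μm/a
  chloride contribution → 0.7938 μm/a
  ⇒ r_corr(copper) = 1.375 μm/a
Power-law: D(13) = r_corr · 13^0.667
  D(13) = 1.375 × 13^0.667 = 1.375 × 5.534 = 7.608 μm

D(13) = 7.61 μm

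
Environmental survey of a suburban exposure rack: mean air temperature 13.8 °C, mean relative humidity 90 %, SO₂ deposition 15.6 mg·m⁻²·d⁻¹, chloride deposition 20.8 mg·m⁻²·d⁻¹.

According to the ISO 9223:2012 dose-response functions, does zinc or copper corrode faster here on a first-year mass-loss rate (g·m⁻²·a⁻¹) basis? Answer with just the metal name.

copper

zinc: T>10 °C ⇒ hinge -0.071·(13.8−10) = -0.2698
  Pd branch = 0.0129·Pd^0.44·e^(0.046·RH+f) = 2.072 μm/a
  Cl⁻ term: 0.0175·20.8^0.57·exp(0.008·90+0.085·13.8) = 0.6553
  r_corr = 2.072 + 0.6553 = 2.727 μm/a
  mass loss = 2.727 μm/a × 7.14 g/cm³ = 19.47 g·m⁻²·a⁻¹
copper: f(T) = -0.080·(T−10) [T>10 °C] = -0.3040
  Pd branch = 0.0053·Pd^0.26·e^(0.059·RH+f) = 1.616 μm/a
  Cl⁻ term: 0.01025·20.8^0.27·exp(0.036·90+0.049·13.8) = 1.168
  r_corr = 1.616 + 1.168 = 2.784 μm/a
  mass loss = 2.784 μm/a × 8.96 g/cm³ = 24.95 g·m⁻²·a⁻¹
Ordering by g·m⁻²·a⁻¹: copper (24.9) > zinc (19.5)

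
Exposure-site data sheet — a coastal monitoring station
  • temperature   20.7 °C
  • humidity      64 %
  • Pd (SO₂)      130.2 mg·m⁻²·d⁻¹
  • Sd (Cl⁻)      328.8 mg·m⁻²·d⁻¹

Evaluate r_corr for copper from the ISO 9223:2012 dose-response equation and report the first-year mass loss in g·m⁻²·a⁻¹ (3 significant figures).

copper: temperature factor f = -0.080·(10.7) = -0.8560
  sulphur-dioxide contribution → 0.3485 μm/a
  chloride contribution → 1.353 μm/a
  ⇒ r_corr(copper) = 1.702 μm/a
Convert to mass loss: 1.702 μm/a × 8.96 g/cm³ = 15.25 g·m⁻²·a⁻¹

r_corr = 15.2 g·m⁻²·a⁻¹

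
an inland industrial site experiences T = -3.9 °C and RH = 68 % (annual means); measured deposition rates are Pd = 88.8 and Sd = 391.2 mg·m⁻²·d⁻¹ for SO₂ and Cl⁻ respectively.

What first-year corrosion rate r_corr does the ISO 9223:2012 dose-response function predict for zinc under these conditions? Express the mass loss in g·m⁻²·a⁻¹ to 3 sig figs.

zinc: temperature factor f = +0.038·(-13.9) = -0.5282
  SO₂ term: 0.0129·88.8^0.44·exp(0.046·68-0.5282) = 1.25
  Sd branch = 0.0175·Sd^0.57·e^(0.008·RH+0.085·T) = 0.6501 μm/a
  sum: 1.25 + 0.6501 → r_corr = 1.9 μm/a
Convert to mass loss: 1.9 μm/a × 7.14 g/cm³ = 13.57 g·m⁻²·a⁻¹

r_corr = 13.6 g·m⁻²·a⁻¹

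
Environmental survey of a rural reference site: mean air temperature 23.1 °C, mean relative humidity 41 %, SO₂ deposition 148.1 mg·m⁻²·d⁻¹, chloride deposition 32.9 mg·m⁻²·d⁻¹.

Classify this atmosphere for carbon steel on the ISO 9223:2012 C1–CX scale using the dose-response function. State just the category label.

carbon steel: temperature factor f = -0.054·(13.1) = -0.7074
  sulphur-dioxide contribution → 26.64 μm/a
  chloride contribution → 8.673 μm/a
  total first-year rate 35.31 μm/a
35.3 μm/a falls in (25, 50] for carbon steel → category C3

C3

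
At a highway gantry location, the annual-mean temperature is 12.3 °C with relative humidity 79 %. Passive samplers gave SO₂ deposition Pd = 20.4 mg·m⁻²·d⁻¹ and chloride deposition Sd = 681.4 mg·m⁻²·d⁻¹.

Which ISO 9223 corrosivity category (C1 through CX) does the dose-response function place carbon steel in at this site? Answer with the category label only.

C5

carbon steel: temperature factor f = -0.054·(2.3) = -0.1242
  SO₂ term: 1.77·20.4^0.52·exp(0.02·79-0.1242) = 36.41
  Cl⁻ term: 0.102·681.4^0.62·exp(0.033·79+0.04·12.3) = 129.2
  sum: 36.41 + 129.2 → r_corr = 165.6 μm/a
Category bounds: 80…200 μm/a bracket r_corr ⇒ C5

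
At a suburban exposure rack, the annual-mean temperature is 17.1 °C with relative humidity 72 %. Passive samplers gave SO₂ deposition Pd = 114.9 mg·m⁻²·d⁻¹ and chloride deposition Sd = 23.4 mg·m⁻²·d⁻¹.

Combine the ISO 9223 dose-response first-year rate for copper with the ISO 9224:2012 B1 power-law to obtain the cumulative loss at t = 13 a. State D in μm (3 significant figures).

D(13) = 8.09 μm

copper: T>10 °C ⇒ hinge -0.080·(17.1−10) = -0.5680
  sulphur-dioxide contribution → 0.7214 μm/a
  chloride contribution → 0.7413 μm/a
  total first-year rate 1.463 μm/a
Long-term exponent b (ISO 9224 Table 2, B1) = 0.667
  D(13) = 1.463 × 13^0.667 = 1.463 × 5.534 = 8.094 μm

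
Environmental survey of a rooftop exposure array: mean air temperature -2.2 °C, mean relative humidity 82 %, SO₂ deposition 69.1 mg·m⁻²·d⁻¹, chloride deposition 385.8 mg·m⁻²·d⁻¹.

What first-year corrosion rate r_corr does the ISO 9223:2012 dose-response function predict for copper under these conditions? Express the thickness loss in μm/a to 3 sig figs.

r_corr = 1.31 μm/a

copper: T≤10 °C ⇒ hinge +0.126·(-2.2−10) = -1.5372
  sulphur-dioxide contribution → 0.4326 μm/a
  chloride contribution → 0.8796 μm/a
  total first-year rate 1.312 μm/a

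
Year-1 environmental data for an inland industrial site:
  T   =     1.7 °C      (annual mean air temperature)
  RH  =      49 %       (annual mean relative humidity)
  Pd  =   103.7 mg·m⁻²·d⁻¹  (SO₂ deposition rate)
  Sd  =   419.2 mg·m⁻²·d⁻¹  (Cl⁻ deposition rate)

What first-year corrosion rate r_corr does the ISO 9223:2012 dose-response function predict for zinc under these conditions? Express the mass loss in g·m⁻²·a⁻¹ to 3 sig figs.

zinc: temperature factor f = +0.038·(-8.3) = -0.3154
  sulphur-dioxide contribution → 0.691 μm/a
  chloride contribution → 0.935 μm/a
  total first-year rate 1.626 μm/a
Convert to mass loss: 1.626 μm/a × 7.14 g/cm³ = 11.61 g·m⁻²·a⁻¹

r_corr = 11.6 g·m⁻²·a⁻¹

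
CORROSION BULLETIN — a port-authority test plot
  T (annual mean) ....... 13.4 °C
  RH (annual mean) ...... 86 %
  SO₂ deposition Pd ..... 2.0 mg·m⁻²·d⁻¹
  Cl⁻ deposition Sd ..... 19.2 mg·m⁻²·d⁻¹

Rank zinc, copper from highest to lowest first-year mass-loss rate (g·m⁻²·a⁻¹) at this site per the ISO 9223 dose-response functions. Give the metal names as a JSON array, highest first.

zinc: T>10 °C ⇒ hinge -0.071·(13.4−10) = -0.2414
  sulphur-dioxide contribution → 0.7182 μm/a
  chloride contribution → 0.5861 μm/a
  ⇒ r_corr(zinc) = 1.304 μm/a
  mass loss = 1.304 μm/a × 7.14 g/cm³ = 9.313 g·m⁻²·a⁻¹
copper: temperature factor f = -0.080·(3.4) = -0.2720
  sulphur-dioxide contribution → 0.7727 μm/a
  chloride contribution → 0.9704 μm/a
  ⇒ r_corr(copper) = 1.743 μm/a
  mass loss = 1.743 μm/a × 8.96 g/cm³ = 15.62 g·m⁻²·a⁻¹
Ordering by g·m⁻²·a⁻¹: copper (15.6) > zinc (9.31)

["copper", "zinc"]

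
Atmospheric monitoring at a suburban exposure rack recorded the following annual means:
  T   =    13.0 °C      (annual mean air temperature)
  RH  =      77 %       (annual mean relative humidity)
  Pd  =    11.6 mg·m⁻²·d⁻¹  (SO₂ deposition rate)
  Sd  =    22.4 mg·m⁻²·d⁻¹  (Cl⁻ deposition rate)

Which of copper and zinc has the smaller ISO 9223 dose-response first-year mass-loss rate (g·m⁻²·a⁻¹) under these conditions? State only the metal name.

zinc

copper: T>10 °C ⇒ hinge -0.080·(13.0−10) = -0.2400
  SO₂ term: 0.0053·11.6^0.26·exp(0.059·77-0.2400) = 0.741
  Sd branch = 0.01025·Sd^0.27·e^(0.036·RH+0.049·T) = 0.7175 μm/a
  r_corr = 0.741 + 0.7175 = 1.458 μm/a
  mass loss = 1.458 μm/a × 8.96 g/cm³ = 13.07 g·m⁻²·a⁻¹
zinc: T>10 °C ⇒ hinge -0.071·(13.0−10) = -0.2130
  SO₂ term: 0.0129·11.6^0.44·exp(0.046·77-0.2130) = 1.059
  Cl⁻ term: 0.0175·22.4^0.57·exp(0.008·77+0.085·13.0) = 0.5756
  sum: 1.059 + 0.5756 → r_corr = 1.634 μm/a
  mass loss = 1.634 μm/a × 7.14 g/cm³ = 11.67 g·m⁻²·a⁻¹
Ordering by g·m⁻²·a⁻¹: copper (13.1) > zinc (11.7)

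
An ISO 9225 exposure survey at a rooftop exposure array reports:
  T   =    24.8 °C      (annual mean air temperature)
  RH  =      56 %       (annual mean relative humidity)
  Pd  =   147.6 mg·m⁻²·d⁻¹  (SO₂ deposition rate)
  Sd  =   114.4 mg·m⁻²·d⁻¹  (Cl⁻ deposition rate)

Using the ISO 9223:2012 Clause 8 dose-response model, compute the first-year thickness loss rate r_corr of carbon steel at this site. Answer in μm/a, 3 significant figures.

carbon steel: f(T) = -0.054·(T−10) [T>10 °C] = -0.7992
  Pd branch = 1.77·Pd^0.52·e^(0.02·RH+f) = 32.75 μm/a
  Cl⁻ term: 0.102·114.4^0.62·exp(0.033·56+0.04·24.8) = 32.98
  sum: 32.75 + 32.98 → r_corr = 65.73 μm/a

r_corr = 65.7 μm/a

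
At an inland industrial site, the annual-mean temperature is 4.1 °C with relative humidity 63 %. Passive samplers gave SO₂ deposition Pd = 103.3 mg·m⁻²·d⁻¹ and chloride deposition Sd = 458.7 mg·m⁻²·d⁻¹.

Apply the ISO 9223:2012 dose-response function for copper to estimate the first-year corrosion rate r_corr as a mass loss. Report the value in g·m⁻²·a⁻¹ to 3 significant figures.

copper: T≤10 °C ⇒ hinge +0.126·(4.1−10) = -0.7434
  Pd branch = 0.0053·Pd^0.26·e^(0.059·RH+f) = 0.3462 μm/a
  Cl⁻ term: 0.01025·458.7^0.27·exp(0.036·63+0.049·4.1) = 0.6332
  r_corr = 0.3462 + 0.6332 = 0.9795 μm/a
Convert to mass loss: 0.9795 μm/a × 8.96 g/cm³ = 8.776 g·m⁻²·a⁻¹

r_corr = 8.78 g·m⁻²·a⁻¹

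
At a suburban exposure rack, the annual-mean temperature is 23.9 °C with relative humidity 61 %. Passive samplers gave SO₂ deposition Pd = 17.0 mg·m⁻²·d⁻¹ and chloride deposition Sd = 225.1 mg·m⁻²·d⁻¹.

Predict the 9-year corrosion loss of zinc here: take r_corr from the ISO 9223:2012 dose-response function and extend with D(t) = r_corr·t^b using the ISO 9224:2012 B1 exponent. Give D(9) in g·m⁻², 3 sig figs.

D(9) = 215 g·m⁻²

zinc: T>10 °C ⇒ hinge -0.071·(23.9−10) = -0.9869
  sulphur-dioxide contribution → 0.2767 μm/a
  chloride contribution → 4.765 μm/a
  total first-year rate 5.042 μm/a
Power-law: D(9) = r_corr · 9^0.813
  D(9) = 5.042 × 9^0.813 = 5.042 × 5.968 = 30.09 μm
  Mass loss = 30.09 μm × 7.14 g/cm³ = 214.8 g·m⁻²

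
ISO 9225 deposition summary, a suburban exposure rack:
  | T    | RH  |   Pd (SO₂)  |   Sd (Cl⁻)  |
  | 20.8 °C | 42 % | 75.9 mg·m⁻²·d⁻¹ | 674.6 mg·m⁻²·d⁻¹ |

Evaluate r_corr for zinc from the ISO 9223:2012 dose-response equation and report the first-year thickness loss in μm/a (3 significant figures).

r_corr = 6.16 μm/a

zinc: temperature factor f = -0.071·(10.8) = -0.7668
  sulphur-dioxide contribution → 0.2779 μm/a
  chloride contribution → 5.88 μm/a
  total first-year rate 6.158 μm/a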